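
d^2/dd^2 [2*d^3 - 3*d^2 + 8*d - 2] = 12*d - 6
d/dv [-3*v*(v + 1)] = -6*v - 3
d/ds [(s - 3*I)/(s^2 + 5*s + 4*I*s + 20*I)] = (-s^2 + 6*I*s - 12 + 35*I)/(s^4 + s^3*(10 + 8*I) + s^2*(9 + 80*I) + s*(-160 + 200*I) - 400)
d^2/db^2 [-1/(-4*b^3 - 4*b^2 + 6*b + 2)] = (-2*(3*b + 1)*(2*b^3 + 2*b^2 - 3*b - 1) + (6*b^2 + 4*b - 3)^2)/(2*b^3 + 2*b^2 - 3*b - 1)^3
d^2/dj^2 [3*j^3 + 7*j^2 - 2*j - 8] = 18*j + 14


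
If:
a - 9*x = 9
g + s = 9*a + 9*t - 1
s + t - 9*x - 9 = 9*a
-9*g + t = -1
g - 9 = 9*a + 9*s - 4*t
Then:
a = -660/8693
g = 1067/8693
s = -7510/8693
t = 910/8693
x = -26299/26079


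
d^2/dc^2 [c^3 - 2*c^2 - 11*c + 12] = 6*c - 4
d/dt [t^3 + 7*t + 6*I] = 3*t^2 + 7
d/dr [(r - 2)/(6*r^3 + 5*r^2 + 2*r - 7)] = (-12*r^3 + 31*r^2 + 20*r - 3)/(36*r^6 + 60*r^5 + 49*r^4 - 64*r^3 - 66*r^2 - 28*r + 49)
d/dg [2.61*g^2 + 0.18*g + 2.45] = 5.22*g + 0.18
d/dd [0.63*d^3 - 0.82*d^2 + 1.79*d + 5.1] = 1.89*d^2 - 1.64*d + 1.79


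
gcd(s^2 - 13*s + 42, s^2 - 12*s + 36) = s - 6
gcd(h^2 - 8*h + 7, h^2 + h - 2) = h - 1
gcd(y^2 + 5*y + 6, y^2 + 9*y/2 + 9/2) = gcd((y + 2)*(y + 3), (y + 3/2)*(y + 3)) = y + 3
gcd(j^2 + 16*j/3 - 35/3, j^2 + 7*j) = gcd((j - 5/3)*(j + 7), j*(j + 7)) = j + 7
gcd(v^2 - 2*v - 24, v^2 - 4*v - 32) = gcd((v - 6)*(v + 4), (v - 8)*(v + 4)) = v + 4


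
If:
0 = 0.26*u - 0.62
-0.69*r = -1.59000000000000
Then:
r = 2.30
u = 2.38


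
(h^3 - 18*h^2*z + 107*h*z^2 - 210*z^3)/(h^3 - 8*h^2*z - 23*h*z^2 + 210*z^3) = (h - 5*z)/(h + 5*z)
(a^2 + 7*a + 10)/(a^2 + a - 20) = (a + 2)/(a - 4)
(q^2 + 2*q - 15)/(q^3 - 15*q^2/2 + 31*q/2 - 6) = 2*(q + 5)/(2*q^2 - 9*q + 4)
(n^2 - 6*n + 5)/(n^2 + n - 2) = (n - 5)/(n + 2)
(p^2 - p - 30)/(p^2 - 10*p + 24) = (p + 5)/(p - 4)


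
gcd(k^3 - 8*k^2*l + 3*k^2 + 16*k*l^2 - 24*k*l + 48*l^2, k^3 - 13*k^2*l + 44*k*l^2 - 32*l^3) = k - 4*l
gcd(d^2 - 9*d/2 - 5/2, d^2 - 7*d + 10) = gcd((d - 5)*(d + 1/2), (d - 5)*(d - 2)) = d - 5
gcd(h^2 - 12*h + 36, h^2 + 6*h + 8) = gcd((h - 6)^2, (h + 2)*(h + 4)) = 1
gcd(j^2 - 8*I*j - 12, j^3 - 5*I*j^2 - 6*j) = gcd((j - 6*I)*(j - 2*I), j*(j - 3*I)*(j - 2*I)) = j - 2*I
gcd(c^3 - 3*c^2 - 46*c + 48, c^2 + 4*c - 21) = 1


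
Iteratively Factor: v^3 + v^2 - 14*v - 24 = (v - 4)*(v^2 + 5*v + 6) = (v - 4)*(v + 3)*(v + 2)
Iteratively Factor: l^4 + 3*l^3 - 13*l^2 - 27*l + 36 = (l - 3)*(l^3 + 6*l^2 + 5*l - 12) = (l - 3)*(l + 4)*(l^2 + 2*l - 3) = (l - 3)*(l + 3)*(l + 4)*(l - 1)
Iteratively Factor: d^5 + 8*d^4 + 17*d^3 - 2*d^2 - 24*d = (d + 3)*(d^4 + 5*d^3 + 2*d^2 - 8*d) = d*(d + 3)*(d^3 + 5*d^2 + 2*d - 8) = d*(d + 2)*(d + 3)*(d^2 + 3*d - 4) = d*(d - 1)*(d + 2)*(d + 3)*(d + 4)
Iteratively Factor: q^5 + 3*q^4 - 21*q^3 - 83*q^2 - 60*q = (q - 5)*(q^4 + 8*q^3 + 19*q^2 + 12*q) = (q - 5)*(q + 3)*(q^3 + 5*q^2 + 4*q) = (q - 5)*(q + 3)*(q + 4)*(q^2 + q) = q*(q - 5)*(q + 3)*(q + 4)*(q + 1)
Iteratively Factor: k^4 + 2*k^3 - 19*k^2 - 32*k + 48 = (k + 4)*(k^3 - 2*k^2 - 11*k + 12) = (k - 4)*(k + 4)*(k^2 + 2*k - 3) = (k - 4)*(k - 1)*(k + 4)*(k + 3)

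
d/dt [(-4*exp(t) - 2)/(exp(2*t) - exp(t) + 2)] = 2*((2*exp(t) - 1)*(2*exp(t) + 1) - 2*exp(2*t) + 2*exp(t) - 4)*exp(t)/(exp(2*t) - exp(t) + 2)^2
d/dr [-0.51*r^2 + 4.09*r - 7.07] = 4.09 - 1.02*r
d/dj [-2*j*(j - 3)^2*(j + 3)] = -8*j^3 + 18*j^2 + 36*j - 54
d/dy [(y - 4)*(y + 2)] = 2*y - 2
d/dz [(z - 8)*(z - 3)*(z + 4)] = 3*z^2 - 14*z - 20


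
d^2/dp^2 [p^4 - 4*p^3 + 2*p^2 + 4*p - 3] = 12*p^2 - 24*p + 4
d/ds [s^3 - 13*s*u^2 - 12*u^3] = 3*s^2 - 13*u^2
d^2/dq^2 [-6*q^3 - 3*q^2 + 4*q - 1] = -36*q - 6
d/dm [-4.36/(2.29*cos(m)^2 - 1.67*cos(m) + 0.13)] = (7.2812 - 19.9688*cos(m))*sin(m)/(2.29*cos(m)^2 - 1.67*cos(m) + 0.13)^2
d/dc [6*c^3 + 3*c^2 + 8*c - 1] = 18*c^2 + 6*c + 8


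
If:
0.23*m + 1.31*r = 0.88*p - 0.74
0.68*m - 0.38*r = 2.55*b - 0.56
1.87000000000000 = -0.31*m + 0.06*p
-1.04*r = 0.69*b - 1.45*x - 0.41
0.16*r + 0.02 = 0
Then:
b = -1.42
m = -6.22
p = -0.97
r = -0.12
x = -1.05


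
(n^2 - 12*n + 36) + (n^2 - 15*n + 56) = 2*n^2 - 27*n + 92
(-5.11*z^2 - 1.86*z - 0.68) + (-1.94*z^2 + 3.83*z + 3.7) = -7.05*z^2 + 1.97*z + 3.02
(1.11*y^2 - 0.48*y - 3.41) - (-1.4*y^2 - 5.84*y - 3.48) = 2.51*y^2 + 5.36*y + 0.0699999999999998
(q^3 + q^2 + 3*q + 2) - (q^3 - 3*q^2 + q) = 4*q^2 + 2*q + 2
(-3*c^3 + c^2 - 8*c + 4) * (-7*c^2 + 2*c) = 21*c^5 - 13*c^4 + 58*c^3 - 44*c^2 + 8*c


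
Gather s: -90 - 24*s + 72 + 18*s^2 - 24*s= 18*s^2 - 48*s - 18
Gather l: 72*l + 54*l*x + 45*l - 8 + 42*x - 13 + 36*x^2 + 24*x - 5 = l*(54*x + 117) + 36*x^2 + 66*x - 26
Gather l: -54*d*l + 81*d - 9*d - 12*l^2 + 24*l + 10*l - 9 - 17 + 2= 72*d - 12*l^2 + l*(34 - 54*d) - 24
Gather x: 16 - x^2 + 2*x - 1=-x^2 + 2*x + 15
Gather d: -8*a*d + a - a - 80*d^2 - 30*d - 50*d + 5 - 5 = -80*d^2 + d*(-8*a - 80)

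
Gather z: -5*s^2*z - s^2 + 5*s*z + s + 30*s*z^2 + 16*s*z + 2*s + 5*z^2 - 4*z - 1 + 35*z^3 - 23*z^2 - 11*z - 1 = -s^2 + 3*s + 35*z^3 + z^2*(30*s - 18) + z*(-5*s^2 + 21*s - 15) - 2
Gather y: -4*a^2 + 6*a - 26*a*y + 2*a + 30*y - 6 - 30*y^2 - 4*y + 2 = -4*a^2 + 8*a - 30*y^2 + y*(26 - 26*a) - 4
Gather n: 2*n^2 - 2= 2*n^2 - 2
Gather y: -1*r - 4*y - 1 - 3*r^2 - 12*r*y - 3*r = -3*r^2 - 4*r + y*(-12*r - 4) - 1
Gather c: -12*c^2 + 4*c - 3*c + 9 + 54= -12*c^2 + c + 63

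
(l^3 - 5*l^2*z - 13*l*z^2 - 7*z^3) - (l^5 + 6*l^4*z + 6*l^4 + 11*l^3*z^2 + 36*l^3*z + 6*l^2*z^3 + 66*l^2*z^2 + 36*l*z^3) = -l^5 - 6*l^4*z - 6*l^4 - 11*l^3*z^2 - 36*l^3*z + l^3 - 6*l^2*z^3 - 66*l^2*z^2 - 5*l^2*z - 36*l*z^3 - 13*l*z^2 - 7*z^3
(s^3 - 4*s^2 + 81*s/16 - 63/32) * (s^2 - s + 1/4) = s^5 - 5*s^4 + 149*s^3/16 - 257*s^2/32 + 207*s/64 - 63/128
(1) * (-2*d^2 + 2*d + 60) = -2*d^2 + 2*d + 60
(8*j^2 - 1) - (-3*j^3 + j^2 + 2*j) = 3*j^3 + 7*j^2 - 2*j - 1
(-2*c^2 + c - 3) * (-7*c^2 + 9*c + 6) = 14*c^4 - 25*c^3 + 18*c^2 - 21*c - 18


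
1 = 1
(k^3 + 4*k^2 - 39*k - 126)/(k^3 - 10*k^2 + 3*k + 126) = (k + 7)/(k - 7)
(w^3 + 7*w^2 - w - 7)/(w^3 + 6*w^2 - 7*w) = (w + 1)/w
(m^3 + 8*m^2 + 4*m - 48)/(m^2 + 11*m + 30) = (m^2 + 2*m - 8)/(m + 5)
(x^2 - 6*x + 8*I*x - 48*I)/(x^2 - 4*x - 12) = (x + 8*I)/(x + 2)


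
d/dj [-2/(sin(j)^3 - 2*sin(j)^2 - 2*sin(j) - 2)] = 2*(3*sin(j)^2 - 4*sin(j) - 2)*cos(j)/(sin(j)^3 - 2*sin(j)^2 - 2*sin(j) - 2)^2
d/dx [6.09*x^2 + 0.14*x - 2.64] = 12.18*x + 0.14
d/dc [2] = 0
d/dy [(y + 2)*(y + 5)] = 2*y + 7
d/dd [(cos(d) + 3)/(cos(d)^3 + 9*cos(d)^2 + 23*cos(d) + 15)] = 2*(cos(d) + 3)*sin(d)/((cos(d) + 1)^2*(cos(d) + 5)^2)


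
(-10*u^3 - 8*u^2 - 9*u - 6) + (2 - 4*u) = -10*u^3 - 8*u^2 - 13*u - 4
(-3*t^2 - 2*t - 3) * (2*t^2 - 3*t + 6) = -6*t^4 + 5*t^3 - 18*t^2 - 3*t - 18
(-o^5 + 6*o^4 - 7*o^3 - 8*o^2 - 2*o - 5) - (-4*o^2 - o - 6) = -o^5 + 6*o^4 - 7*o^3 - 4*o^2 - o + 1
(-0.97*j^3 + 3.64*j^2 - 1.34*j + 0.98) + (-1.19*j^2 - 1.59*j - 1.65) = -0.97*j^3 + 2.45*j^2 - 2.93*j - 0.67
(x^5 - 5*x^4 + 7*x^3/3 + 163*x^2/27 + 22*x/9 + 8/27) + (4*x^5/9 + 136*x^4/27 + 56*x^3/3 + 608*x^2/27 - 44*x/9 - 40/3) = 13*x^5/9 + x^4/27 + 21*x^3 + 257*x^2/9 - 22*x/9 - 352/27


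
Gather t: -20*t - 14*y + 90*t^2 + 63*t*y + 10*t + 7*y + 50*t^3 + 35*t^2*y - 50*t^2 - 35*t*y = 50*t^3 + t^2*(35*y + 40) + t*(28*y - 10) - 7*y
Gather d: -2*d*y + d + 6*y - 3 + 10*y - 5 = d*(1 - 2*y) + 16*y - 8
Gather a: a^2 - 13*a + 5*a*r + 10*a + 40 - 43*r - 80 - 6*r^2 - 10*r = a^2 + a*(5*r - 3) - 6*r^2 - 53*r - 40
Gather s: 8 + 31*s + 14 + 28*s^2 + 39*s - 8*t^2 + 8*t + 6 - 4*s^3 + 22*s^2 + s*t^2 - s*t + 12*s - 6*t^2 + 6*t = -4*s^3 + 50*s^2 + s*(t^2 - t + 82) - 14*t^2 + 14*t + 28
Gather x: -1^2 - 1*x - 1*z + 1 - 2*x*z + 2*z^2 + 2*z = x*(-2*z - 1) + 2*z^2 + z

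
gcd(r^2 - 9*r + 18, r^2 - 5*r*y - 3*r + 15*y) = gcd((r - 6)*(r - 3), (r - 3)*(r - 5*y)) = r - 3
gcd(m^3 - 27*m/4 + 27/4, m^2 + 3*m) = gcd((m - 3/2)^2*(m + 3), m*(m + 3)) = m + 3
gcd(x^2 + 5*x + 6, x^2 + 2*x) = x + 2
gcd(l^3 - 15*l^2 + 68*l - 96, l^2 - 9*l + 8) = l - 8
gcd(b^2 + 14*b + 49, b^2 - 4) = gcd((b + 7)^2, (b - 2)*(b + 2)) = 1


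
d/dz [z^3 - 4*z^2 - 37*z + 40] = 3*z^2 - 8*z - 37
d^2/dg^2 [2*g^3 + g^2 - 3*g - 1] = 12*g + 2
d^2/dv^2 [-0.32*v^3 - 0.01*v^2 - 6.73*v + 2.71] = -1.92*v - 0.02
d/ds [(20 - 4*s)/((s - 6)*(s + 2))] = 4*(s^2 - 10*s + 32)/(s^4 - 8*s^3 - 8*s^2 + 96*s + 144)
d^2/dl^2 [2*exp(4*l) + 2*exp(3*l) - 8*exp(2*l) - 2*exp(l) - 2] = (32*exp(3*l) + 18*exp(2*l) - 32*exp(l) - 2)*exp(l)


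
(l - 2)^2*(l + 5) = l^3 + l^2 - 16*l + 20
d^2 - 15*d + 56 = (d - 8)*(d - 7)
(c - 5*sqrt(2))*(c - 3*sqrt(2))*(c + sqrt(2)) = c^3 - 7*sqrt(2)*c^2 + 14*c + 30*sqrt(2)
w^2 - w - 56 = (w - 8)*(w + 7)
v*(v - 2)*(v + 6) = v^3 + 4*v^2 - 12*v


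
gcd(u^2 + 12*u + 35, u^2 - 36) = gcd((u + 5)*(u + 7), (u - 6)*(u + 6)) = 1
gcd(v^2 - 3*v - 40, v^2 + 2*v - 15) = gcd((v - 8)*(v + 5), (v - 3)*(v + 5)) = v + 5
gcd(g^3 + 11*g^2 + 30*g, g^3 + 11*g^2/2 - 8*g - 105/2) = g + 5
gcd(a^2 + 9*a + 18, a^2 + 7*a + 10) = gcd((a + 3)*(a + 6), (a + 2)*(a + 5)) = 1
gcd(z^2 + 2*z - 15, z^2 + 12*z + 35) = z + 5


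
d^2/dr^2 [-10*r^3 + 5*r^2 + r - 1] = 10 - 60*r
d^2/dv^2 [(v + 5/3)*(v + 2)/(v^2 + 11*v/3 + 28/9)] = 108*(9*v^2 + 33*v + 31)/(729*v^6 + 8019*v^5 + 36207*v^4 + 85833*v^3 + 112644*v^2 + 77616*v + 21952)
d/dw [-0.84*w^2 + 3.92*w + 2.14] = 3.92 - 1.68*w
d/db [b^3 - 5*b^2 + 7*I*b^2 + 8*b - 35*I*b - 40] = 3*b^2 + b*(-10 + 14*I) + 8 - 35*I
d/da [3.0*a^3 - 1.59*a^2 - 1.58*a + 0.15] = 9.0*a^2 - 3.18*a - 1.58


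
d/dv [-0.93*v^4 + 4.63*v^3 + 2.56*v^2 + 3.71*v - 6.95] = -3.72*v^3 + 13.89*v^2 + 5.12*v + 3.71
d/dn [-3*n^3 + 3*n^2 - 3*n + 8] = -9*n^2 + 6*n - 3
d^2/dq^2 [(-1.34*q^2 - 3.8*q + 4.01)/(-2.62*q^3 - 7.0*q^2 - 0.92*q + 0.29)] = (18.396592*q^6 + 156.50832*q^5 + 68.4574559999999*q^4 - 825.618792*q^3 - 1185.966144*q^2 - 126.943188*q - 20.81566)/(17.984728*q^9 + 144.1524*q^8 + 404.085744*q^7 + 438.264772*q^6 + 109.981104*q^5 - 29.049696*q^4 - 9.765886*q^3 + 1.029732*q^2 + 0.232116*q - 0.024389)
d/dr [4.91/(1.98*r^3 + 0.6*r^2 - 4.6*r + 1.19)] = (-29.1654*r^2 - 5.892*r + 22.586)/(1.98*r^3 + 0.6*r^2 - 4.6*r + 1.19)^2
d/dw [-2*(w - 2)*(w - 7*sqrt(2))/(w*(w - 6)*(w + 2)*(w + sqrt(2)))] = 4*(w^5 - 10*sqrt(2)*w^4 - 5*w^4 - 6*w^3 + 54*sqrt(2)*w^3 - 32*sqrt(2)*w^2 + 82*w^2 - 168*sqrt(2)*w - 112*w - 168)/(w^2*(w^6 - 8*w^5 + 2*sqrt(2)*w^5 - 16*sqrt(2)*w^4 - 6*w^4 - 16*sqrt(2)*w^3 + 80*w^3 + 128*w^2 + 192*sqrt(2)*w^2 + 192*w + 288*sqrt(2)*w + 288))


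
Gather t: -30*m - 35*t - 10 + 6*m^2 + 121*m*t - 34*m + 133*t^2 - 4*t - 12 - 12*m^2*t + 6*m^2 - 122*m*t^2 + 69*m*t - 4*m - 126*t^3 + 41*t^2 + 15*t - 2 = 12*m^2 - 68*m - 126*t^3 + t^2*(174 - 122*m) + t*(-12*m^2 + 190*m - 24) - 24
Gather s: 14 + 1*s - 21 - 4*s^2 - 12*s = -4*s^2 - 11*s - 7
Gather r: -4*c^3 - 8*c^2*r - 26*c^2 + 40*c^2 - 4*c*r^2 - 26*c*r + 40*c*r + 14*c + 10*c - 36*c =-4*c^3 + 14*c^2 - 4*c*r^2 - 12*c + r*(-8*c^2 + 14*c)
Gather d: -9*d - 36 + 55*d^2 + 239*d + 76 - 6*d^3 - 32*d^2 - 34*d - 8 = -6*d^3 + 23*d^2 + 196*d + 32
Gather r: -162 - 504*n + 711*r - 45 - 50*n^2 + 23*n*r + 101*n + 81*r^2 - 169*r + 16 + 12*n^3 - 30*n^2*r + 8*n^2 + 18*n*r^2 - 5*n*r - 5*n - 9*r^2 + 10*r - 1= 12*n^3 - 42*n^2 - 408*n + r^2*(18*n + 72) + r*(-30*n^2 + 18*n + 552) - 192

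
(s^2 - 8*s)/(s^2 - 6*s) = (s - 8)/(s - 6)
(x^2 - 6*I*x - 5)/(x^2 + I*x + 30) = (x - I)/(x + 6*I)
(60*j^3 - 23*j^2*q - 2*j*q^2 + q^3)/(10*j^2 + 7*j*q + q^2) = (12*j^2 - 7*j*q + q^2)/(2*j + q)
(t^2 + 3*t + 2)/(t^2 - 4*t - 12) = (t + 1)/(t - 6)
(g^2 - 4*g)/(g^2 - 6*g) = (g - 4)/(g - 6)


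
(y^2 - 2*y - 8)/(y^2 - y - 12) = (y + 2)/(y + 3)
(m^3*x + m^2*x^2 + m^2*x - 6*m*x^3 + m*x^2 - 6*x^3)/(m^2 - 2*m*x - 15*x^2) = x*(-m^2 + 2*m*x - m + 2*x)/(-m + 5*x)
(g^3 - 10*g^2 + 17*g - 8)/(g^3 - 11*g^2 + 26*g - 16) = (g - 1)/(g - 2)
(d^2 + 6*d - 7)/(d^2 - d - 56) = (d - 1)/(d - 8)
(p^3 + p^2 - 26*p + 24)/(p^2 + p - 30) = (p^2 - 5*p + 4)/(p - 5)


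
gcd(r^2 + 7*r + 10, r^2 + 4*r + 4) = r + 2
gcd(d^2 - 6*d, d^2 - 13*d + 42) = d - 6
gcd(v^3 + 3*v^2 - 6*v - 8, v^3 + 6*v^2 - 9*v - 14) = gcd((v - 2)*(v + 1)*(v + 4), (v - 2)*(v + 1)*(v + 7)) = v^2 - v - 2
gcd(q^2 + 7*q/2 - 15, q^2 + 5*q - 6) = q + 6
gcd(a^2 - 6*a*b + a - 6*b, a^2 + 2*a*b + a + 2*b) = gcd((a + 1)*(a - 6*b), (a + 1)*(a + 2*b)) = a + 1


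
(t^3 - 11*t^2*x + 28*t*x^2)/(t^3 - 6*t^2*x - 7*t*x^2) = (t - 4*x)/(t + x)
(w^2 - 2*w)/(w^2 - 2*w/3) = 3*(w - 2)/(3*w - 2)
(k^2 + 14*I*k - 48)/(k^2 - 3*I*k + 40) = (k^2 + 14*I*k - 48)/(k^2 - 3*I*k + 40)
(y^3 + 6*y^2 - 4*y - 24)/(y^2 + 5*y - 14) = (y^2 + 8*y + 12)/(y + 7)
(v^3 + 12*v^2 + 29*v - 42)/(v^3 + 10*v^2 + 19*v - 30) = (v + 7)/(v + 5)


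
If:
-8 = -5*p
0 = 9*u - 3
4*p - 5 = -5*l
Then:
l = -7/25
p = 8/5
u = 1/3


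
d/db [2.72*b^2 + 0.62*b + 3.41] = 5.44*b + 0.62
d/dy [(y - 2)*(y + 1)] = 2*y - 1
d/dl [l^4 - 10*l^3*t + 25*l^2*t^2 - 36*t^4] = 2*l*(2*l^2 - 15*l*t + 25*t^2)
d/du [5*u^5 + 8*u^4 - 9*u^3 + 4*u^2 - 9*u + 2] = 25*u^4 + 32*u^3 - 27*u^2 + 8*u - 9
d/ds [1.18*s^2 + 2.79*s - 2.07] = 2.36*s + 2.79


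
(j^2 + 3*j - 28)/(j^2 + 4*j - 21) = (j - 4)/(j - 3)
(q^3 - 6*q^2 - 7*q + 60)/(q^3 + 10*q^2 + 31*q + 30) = (q^2 - 9*q + 20)/(q^2 + 7*q + 10)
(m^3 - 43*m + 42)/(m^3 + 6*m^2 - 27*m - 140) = (m^2 - 7*m + 6)/(m^2 - m - 20)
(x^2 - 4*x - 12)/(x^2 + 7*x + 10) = (x - 6)/(x + 5)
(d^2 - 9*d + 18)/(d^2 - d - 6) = (d - 6)/(d + 2)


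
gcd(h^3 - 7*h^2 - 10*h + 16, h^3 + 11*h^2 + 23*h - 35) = h - 1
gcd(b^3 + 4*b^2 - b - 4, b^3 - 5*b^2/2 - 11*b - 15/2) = b + 1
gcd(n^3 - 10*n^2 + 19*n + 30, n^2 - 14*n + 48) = n - 6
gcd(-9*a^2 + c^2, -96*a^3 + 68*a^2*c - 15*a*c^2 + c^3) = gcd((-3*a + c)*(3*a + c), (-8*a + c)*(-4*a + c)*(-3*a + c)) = 3*a - c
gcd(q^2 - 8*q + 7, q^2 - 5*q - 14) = q - 7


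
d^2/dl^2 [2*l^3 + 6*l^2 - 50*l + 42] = 12*l + 12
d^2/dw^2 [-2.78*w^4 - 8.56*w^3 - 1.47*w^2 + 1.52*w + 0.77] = -33.36*w^2 - 51.36*w - 2.94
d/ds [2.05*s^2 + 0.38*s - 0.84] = 4.1*s + 0.38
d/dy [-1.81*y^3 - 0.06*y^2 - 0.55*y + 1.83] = -5.43*y^2 - 0.12*y - 0.55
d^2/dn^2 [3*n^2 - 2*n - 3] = 6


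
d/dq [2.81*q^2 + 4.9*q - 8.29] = 5.62*q + 4.9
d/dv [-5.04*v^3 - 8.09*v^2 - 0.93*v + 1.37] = -15.12*v^2 - 16.18*v - 0.93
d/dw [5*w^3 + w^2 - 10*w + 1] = 15*w^2 + 2*w - 10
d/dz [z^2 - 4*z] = 2*z - 4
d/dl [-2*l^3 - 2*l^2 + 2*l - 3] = -6*l^2 - 4*l + 2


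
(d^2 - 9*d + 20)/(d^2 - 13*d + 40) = (d - 4)/(d - 8)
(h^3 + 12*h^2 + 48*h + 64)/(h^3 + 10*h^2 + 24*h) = (h^2 + 8*h + 16)/(h*(h + 6))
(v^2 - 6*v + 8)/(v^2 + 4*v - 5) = (v^2 - 6*v + 8)/(v^2 + 4*v - 5)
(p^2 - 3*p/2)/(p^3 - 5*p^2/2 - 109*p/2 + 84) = p/(p^2 - p - 56)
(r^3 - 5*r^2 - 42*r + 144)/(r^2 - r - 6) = (r^2 - 2*r - 48)/(r + 2)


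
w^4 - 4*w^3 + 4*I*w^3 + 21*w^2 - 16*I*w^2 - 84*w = w*(w - 4)*(w - 3*I)*(w + 7*I)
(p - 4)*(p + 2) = p^2 - 2*p - 8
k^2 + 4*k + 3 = (k + 1)*(k + 3)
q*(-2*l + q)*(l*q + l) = -2*l^2*q^2 - 2*l^2*q + l*q^3 + l*q^2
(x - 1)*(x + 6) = x^2 + 5*x - 6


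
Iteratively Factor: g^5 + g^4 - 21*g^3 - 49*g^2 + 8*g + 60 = (g - 1)*(g^4 + 2*g^3 - 19*g^2 - 68*g - 60) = (g - 1)*(g + 3)*(g^3 - g^2 - 16*g - 20) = (g - 1)*(g + 2)*(g + 3)*(g^2 - 3*g - 10) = (g - 5)*(g - 1)*(g + 2)*(g + 3)*(g + 2)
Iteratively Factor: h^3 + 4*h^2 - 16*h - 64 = (h + 4)*(h^2 - 16) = (h - 4)*(h + 4)*(h + 4)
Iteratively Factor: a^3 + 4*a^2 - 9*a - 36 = (a + 3)*(a^2 + a - 12) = (a - 3)*(a + 3)*(a + 4)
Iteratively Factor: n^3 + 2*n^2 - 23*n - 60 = (n + 3)*(n^2 - n - 20) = (n - 5)*(n + 3)*(n + 4)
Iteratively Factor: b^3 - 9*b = (b - 3)*(b^2 + 3*b) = (b - 3)*(b + 3)*(b)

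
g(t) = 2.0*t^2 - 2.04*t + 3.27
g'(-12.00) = -50.04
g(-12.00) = 315.75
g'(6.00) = 21.96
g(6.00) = 63.03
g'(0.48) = -0.12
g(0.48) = 2.75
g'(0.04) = -1.88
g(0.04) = 3.19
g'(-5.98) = -25.96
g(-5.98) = 86.99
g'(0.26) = -1.00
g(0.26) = 2.87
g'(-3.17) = -14.72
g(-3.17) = 29.83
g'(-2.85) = -13.44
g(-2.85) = 25.33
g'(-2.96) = -13.88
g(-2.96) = 26.83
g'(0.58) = 0.28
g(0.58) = 2.76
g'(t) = 4.0*t - 2.04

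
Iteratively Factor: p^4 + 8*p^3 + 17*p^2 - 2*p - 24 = (p + 3)*(p^3 + 5*p^2 + 2*p - 8) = (p + 3)*(p + 4)*(p^2 + p - 2) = (p - 1)*(p + 3)*(p + 4)*(p + 2)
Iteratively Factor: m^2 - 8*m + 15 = (m - 5)*(m - 3)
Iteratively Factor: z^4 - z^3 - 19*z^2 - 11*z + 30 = (z + 3)*(z^3 - 4*z^2 - 7*z + 10) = (z - 1)*(z + 3)*(z^2 - 3*z - 10) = (z - 1)*(z + 2)*(z + 3)*(z - 5)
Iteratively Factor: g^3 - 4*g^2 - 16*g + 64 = (g - 4)*(g^2 - 16) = (g - 4)*(g + 4)*(g - 4)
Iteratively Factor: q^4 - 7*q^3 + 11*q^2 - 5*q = (q - 5)*(q^3 - 2*q^2 + q) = (q - 5)*(q - 1)*(q^2 - q) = q*(q - 5)*(q - 1)*(q - 1)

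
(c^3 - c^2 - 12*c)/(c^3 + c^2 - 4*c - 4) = c*(c^2 - c - 12)/(c^3 + c^2 - 4*c - 4)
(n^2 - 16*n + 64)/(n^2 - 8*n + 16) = (n^2 - 16*n + 64)/(n^2 - 8*n + 16)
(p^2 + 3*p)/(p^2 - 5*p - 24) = p/(p - 8)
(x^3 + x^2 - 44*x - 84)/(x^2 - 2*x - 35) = (x^2 + 8*x + 12)/(x + 5)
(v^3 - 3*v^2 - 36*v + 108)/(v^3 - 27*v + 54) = (v - 6)/(v - 3)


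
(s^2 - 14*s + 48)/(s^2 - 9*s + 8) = (s - 6)/(s - 1)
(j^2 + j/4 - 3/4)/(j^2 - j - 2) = (j - 3/4)/(j - 2)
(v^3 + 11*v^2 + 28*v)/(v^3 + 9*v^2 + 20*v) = (v + 7)/(v + 5)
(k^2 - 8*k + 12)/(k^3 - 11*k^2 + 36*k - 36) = 1/(k - 3)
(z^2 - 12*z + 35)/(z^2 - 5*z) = (z - 7)/z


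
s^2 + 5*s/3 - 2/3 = (s - 1/3)*(s + 2)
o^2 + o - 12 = (o - 3)*(o + 4)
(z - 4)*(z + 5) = z^2 + z - 20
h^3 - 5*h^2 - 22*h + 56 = (h - 7)*(h - 2)*(h + 4)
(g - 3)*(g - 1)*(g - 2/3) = g^3 - 14*g^2/3 + 17*g/3 - 2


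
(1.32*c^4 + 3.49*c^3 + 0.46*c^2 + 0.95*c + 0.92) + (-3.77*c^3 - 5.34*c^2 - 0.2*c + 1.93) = 1.32*c^4 - 0.28*c^3 - 4.88*c^2 + 0.75*c + 2.85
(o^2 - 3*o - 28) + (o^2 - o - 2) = 2*o^2 - 4*o - 30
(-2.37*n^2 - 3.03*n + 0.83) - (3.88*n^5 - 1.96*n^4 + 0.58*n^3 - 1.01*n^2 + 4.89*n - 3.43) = -3.88*n^5 + 1.96*n^4 - 0.58*n^3 - 1.36*n^2 - 7.92*n + 4.26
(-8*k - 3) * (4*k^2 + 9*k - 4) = -32*k^3 - 84*k^2 + 5*k + 12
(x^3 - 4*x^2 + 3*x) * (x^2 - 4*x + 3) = x^5 - 8*x^4 + 22*x^3 - 24*x^2 + 9*x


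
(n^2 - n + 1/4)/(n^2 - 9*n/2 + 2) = (n - 1/2)/(n - 4)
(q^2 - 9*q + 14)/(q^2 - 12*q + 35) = (q - 2)/(q - 5)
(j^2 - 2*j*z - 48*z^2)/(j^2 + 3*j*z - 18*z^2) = (-j + 8*z)/(-j + 3*z)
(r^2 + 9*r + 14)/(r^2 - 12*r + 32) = (r^2 + 9*r + 14)/(r^2 - 12*r + 32)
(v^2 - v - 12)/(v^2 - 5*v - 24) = (v - 4)/(v - 8)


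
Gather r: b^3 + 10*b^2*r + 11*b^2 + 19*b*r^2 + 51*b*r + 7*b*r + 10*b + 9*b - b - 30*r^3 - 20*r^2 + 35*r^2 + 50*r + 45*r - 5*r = b^3 + 11*b^2 + 18*b - 30*r^3 + r^2*(19*b + 15) + r*(10*b^2 + 58*b + 90)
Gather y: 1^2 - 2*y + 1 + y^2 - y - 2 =y^2 - 3*y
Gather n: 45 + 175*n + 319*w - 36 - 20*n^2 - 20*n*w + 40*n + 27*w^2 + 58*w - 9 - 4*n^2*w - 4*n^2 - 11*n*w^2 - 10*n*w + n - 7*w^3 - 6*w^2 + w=n^2*(-4*w - 24) + n*(-11*w^2 - 30*w + 216) - 7*w^3 + 21*w^2 + 378*w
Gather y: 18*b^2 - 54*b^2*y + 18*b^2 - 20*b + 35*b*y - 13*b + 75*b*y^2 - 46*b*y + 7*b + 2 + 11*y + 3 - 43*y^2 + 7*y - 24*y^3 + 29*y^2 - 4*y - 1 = 36*b^2 - 26*b - 24*y^3 + y^2*(75*b - 14) + y*(-54*b^2 - 11*b + 14) + 4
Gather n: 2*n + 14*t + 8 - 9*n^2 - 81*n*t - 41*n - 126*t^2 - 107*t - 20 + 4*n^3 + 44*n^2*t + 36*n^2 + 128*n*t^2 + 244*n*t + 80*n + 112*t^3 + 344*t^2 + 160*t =4*n^3 + n^2*(44*t + 27) + n*(128*t^2 + 163*t + 41) + 112*t^3 + 218*t^2 + 67*t - 12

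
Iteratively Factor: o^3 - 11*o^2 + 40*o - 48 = (o - 4)*(o^2 - 7*o + 12) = (o - 4)^2*(o - 3)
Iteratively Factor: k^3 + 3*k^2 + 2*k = (k + 1)*(k^2 + 2*k) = (k + 1)*(k + 2)*(k)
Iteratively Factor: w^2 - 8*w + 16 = (w - 4)*(w - 4)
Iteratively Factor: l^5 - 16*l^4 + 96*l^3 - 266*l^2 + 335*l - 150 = (l - 2)*(l^4 - 14*l^3 + 68*l^2 - 130*l + 75) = (l - 5)*(l - 2)*(l^3 - 9*l^2 + 23*l - 15) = (l - 5)*(l - 2)*(l - 1)*(l^2 - 8*l + 15) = (l - 5)*(l - 3)*(l - 2)*(l - 1)*(l - 5)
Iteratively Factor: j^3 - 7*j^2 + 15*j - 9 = (j - 3)*(j^2 - 4*j + 3) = (j - 3)^2*(j - 1)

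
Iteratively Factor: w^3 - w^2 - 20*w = (w)*(w^2 - w - 20) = w*(w - 5)*(w + 4)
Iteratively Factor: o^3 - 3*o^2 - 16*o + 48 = (o - 3)*(o^2 - 16) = (o - 3)*(o + 4)*(o - 4)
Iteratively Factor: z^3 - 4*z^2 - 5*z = (z - 5)*(z^2 + z) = (z - 5)*(z + 1)*(z)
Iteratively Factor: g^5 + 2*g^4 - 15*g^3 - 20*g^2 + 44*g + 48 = (g + 1)*(g^4 + g^3 - 16*g^2 - 4*g + 48) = (g + 1)*(g + 2)*(g^3 - g^2 - 14*g + 24) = (g - 2)*(g + 1)*(g + 2)*(g^2 + g - 12) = (g - 3)*(g - 2)*(g + 1)*(g + 2)*(g + 4)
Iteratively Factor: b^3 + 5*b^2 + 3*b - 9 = (b - 1)*(b^2 + 6*b + 9) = (b - 1)*(b + 3)*(b + 3)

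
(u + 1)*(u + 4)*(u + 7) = u^3 + 12*u^2 + 39*u + 28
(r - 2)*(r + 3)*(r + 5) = r^3 + 6*r^2 - r - 30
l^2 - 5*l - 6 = (l - 6)*(l + 1)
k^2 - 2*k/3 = k*(k - 2/3)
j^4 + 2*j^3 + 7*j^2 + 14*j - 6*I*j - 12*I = (j + 2)*(j - 2*I)*(j - I)*(j + 3*I)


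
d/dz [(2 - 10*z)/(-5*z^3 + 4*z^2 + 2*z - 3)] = 2*(-50*z^3 + 35*z^2 - 8*z + 13)/(25*z^6 - 40*z^5 - 4*z^4 + 46*z^3 - 20*z^2 - 12*z + 9)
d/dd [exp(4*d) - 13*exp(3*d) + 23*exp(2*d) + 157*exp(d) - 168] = (4*exp(3*d) - 39*exp(2*d) + 46*exp(d) + 157)*exp(d)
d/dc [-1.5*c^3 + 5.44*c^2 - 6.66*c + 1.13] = -4.5*c^2 + 10.88*c - 6.66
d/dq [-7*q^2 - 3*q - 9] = -14*q - 3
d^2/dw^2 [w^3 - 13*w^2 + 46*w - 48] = 6*w - 26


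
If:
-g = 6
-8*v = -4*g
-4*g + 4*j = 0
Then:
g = -6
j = -6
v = -3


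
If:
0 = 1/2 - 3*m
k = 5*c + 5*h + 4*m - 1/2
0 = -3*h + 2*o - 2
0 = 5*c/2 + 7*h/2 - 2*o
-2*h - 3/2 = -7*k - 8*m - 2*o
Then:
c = 147/145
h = -31/29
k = -19/174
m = 1/6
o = -35/58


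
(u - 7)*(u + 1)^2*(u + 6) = u^4 + u^3 - 43*u^2 - 85*u - 42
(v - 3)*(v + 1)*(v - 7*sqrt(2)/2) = v^3 - 7*sqrt(2)*v^2/2 - 2*v^2 - 3*v + 7*sqrt(2)*v + 21*sqrt(2)/2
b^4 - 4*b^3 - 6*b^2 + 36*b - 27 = (b - 3)^2*(b - 1)*(b + 3)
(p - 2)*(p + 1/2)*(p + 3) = p^3 + 3*p^2/2 - 11*p/2 - 3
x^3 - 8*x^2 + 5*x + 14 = (x - 7)*(x - 2)*(x + 1)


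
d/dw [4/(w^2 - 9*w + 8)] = 4*(9 - 2*w)/(w^2 - 9*w + 8)^2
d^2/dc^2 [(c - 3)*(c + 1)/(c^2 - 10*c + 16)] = 2*(8*c^3 - 57*c^2 + 186*c - 316)/(c^6 - 30*c^5 + 348*c^4 - 1960*c^3 + 5568*c^2 - 7680*c + 4096)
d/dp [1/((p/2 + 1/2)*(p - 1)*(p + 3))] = 2*(-3*p^2 - 6*p + 1)/(p^6 + 6*p^5 + 7*p^4 - 12*p^3 - 17*p^2 + 6*p + 9)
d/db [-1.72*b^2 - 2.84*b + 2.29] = -3.44*b - 2.84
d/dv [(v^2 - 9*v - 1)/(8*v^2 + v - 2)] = (73*v^2 + 12*v + 19)/(64*v^4 + 16*v^3 - 31*v^2 - 4*v + 4)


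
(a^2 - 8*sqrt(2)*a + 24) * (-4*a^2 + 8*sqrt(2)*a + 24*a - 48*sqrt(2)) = -4*a^4 + 24*a^3 + 40*sqrt(2)*a^3 - 240*sqrt(2)*a^2 - 224*a^2 + 192*sqrt(2)*a + 1344*a - 1152*sqrt(2)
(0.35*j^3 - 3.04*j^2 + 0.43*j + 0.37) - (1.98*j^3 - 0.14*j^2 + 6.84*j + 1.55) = -1.63*j^3 - 2.9*j^2 - 6.41*j - 1.18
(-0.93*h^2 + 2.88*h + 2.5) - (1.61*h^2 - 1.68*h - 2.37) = -2.54*h^2 + 4.56*h + 4.87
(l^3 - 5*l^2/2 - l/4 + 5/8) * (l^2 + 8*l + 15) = l^5 + 11*l^4/2 - 21*l^3/4 - 311*l^2/8 + 5*l/4 + 75/8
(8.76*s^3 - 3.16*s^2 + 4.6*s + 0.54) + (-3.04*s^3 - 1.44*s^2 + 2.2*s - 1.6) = 5.72*s^3 - 4.6*s^2 + 6.8*s - 1.06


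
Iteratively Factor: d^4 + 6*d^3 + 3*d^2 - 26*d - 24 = (d + 4)*(d^3 + 2*d^2 - 5*d - 6) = (d - 2)*(d + 4)*(d^2 + 4*d + 3) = (d - 2)*(d + 3)*(d + 4)*(d + 1)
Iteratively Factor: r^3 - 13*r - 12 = (r - 4)*(r^2 + 4*r + 3) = (r - 4)*(r + 1)*(r + 3)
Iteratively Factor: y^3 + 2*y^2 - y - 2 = (y - 1)*(y^2 + 3*y + 2) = (y - 1)*(y + 1)*(y + 2)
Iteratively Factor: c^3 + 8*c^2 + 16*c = (c + 4)*(c^2 + 4*c) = c*(c + 4)*(c + 4)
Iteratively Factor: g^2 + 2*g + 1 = (g + 1)*(g + 1)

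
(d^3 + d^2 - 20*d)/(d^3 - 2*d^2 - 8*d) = (d + 5)/(d + 2)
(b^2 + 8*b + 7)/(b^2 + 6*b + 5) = (b + 7)/(b + 5)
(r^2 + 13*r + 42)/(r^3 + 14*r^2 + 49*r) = (r + 6)/(r*(r + 7))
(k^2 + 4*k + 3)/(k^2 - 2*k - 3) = (k + 3)/(k - 3)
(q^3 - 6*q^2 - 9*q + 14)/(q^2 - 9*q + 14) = (q^2 + q - 2)/(q - 2)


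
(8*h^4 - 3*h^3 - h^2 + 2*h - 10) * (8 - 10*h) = -80*h^5 + 94*h^4 - 14*h^3 - 28*h^2 + 116*h - 80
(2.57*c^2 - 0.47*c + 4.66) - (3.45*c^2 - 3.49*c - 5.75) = -0.88*c^2 + 3.02*c + 10.41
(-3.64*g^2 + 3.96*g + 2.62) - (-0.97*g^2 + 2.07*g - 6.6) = -2.67*g^2 + 1.89*g + 9.22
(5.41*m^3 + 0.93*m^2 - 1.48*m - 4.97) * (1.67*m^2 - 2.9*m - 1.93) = 9.0347*m^5 - 14.1359*m^4 - 15.6099*m^3 - 5.8028*m^2 + 17.2694*m + 9.5921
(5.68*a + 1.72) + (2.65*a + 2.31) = 8.33*a + 4.03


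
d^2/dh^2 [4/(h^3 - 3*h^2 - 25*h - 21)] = 8*(3*(1 - h)*(-h^3 + 3*h^2 + 25*h + 21) - (-3*h^2 + 6*h + 25)^2)/(-h^3 + 3*h^2 + 25*h + 21)^3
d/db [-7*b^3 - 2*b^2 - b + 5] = -21*b^2 - 4*b - 1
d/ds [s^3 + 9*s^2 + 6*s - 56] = 3*s^2 + 18*s + 6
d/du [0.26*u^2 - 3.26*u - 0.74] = 0.52*u - 3.26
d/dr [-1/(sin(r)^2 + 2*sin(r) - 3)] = 2*(sin(r) + 1)*cos(r)/(sin(r)^2 + 2*sin(r) - 3)^2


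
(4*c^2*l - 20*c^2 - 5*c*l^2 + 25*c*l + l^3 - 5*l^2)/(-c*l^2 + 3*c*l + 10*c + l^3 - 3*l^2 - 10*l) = (-4*c + l)/(l + 2)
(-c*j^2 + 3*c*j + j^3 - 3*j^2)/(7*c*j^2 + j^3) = (-c*j + 3*c + j^2 - 3*j)/(j*(7*c + j))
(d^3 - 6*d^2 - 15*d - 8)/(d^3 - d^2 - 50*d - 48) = (d + 1)/(d + 6)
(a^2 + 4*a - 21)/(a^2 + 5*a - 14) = (a - 3)/(a - 2)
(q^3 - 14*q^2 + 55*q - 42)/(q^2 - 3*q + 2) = (q^2 - 13*q + 42)/(q - 2)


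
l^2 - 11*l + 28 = (l - 7)*(l - 4)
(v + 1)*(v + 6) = v^2 + 7*v + 6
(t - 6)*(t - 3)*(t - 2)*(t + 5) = t^4 - 6*t^3 - 19*t^2 + 144*t - 180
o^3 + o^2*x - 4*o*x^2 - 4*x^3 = (o - 2*x)*(o + x)*(o + 2*x)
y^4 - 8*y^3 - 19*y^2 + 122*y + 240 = (y - 8)*(y - 5)*(y + 2)*(y + 3)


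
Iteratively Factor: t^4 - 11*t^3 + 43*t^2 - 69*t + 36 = (t - 3)*(t^3 - 8*t^2 + 19*t - 12) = (t - 3)^2*(t^2 - 5*t + 4) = (t - 3)^2*(t - 1)*(t - 4)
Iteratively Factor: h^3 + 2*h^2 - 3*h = (h)*(h^2 + 2*h - 3) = h*(h + 3)*(h - 1)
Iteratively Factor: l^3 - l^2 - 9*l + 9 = (l + 3)*(l^2 - 4*l + 3) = (l - 3)*(l + 3)*(l - 1)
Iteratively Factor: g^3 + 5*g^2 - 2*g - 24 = (g + 3)*(g^2 + 2*g - 8) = (g - 2)*(g + 3)*(g + 4)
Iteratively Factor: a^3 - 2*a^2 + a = (a)*(a^2 - 2*a + 1) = a*(a - 1)*(a - 1)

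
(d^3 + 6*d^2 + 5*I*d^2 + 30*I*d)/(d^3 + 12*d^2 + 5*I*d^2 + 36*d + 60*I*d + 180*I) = d/(d + 6)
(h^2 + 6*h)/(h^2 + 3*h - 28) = h*(h + 6)/(h^2 + 3*h - 28)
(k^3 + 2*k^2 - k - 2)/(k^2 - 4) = (k^2 - 1)/(k - 2)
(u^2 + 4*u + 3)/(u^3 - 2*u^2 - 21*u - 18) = 1/(u - 6)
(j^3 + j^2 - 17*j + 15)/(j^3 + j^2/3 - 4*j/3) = 3*(j^2 + 2*j - 15)/(j*(3*j + 4))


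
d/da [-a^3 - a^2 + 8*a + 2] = -3*a^2 - 2*a + 8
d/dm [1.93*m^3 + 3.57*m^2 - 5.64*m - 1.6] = 5.79*m^2 + 7.14*m - 5.64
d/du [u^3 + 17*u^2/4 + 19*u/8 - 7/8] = 3*u^2 + 17*u/2 + 19/8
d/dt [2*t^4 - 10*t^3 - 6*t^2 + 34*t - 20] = 8*t^3 - 30*t^2 - 12*t + 34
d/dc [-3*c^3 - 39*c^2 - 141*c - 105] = -9*c^2 - 78*c - 141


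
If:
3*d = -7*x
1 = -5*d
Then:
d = -1/5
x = 3/35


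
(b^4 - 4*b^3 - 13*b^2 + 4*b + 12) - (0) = b^4 - 4*b^3 - 13*b^2 + 4*b + 12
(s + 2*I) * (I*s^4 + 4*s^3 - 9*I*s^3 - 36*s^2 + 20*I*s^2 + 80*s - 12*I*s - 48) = I*s^5 + 2*s^4 - 9*I*s^4 - 18*s^3 + 28*I*s^3 + 40*s^2 - 84*I*s^2 - 24*s + 160*I*s - 96*I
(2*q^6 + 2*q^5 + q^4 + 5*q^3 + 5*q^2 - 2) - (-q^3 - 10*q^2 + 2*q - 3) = 2*q^6 + 2*q^5 + q^4 + 6*q^3 + 15*q^2 - 2*q + 1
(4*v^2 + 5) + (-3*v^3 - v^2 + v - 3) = -3*v^3 + 3*v^2 + v + 2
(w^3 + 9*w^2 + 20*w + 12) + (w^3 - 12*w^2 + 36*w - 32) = 2*w^3 - 3*w^2 + 56*w - 20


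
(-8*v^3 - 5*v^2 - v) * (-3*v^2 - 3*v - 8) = 24*v^5 + 39*v^4 + 82*v^3 + 43*v^2 + 8*v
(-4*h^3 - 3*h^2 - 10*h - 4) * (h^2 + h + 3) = -4*h^5 - 7*h^4 - 25*h^3 - 23*h^2 - 34*h - 12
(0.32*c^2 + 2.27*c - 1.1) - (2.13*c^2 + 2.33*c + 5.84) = -1.81*c^2 - 0.0600000000000001*c - 6.94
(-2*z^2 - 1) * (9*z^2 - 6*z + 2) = -18*z^4 + 12*z^3 - 13*z^2 + 6*z - 2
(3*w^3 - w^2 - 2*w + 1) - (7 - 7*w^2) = 3*w^3 + 6*w^2 - 2*w - 6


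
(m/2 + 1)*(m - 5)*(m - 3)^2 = m^4/2 - 9*m^3/2 + 17*m^2/2 + 33*m/2 - 45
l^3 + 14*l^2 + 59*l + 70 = (l + 2)*(l + 5)*(l + 7)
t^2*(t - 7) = t^3 - 7*t^2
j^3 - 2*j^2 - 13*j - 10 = (j - 5)*(j + 1)*(j + 2)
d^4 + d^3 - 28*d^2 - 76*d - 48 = (d - 6)*(d + 1)*(d + 2)*(d + 4)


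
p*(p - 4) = p^2 - 4*p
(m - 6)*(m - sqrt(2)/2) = m^2 - 6*m - sqrt(2)*m/2 + 3*sqrt(2)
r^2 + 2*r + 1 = (r + 1)^2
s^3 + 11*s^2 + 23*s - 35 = (s - 1)*(s + 5)*(s + 7)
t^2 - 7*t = t*(t - 7)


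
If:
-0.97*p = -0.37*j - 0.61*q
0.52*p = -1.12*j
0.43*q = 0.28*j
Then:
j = 0.00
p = 0.00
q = 0.00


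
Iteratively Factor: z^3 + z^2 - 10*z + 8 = (z - 2)*(z^2 + 3*z - 4) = (z - 2)*(z + 4)*(z - 1)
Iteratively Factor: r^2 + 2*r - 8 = (r + 4)*(r - 2)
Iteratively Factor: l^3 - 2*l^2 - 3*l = (l - 3)*(l^2 + l) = l*(l - 3)*(l + 1)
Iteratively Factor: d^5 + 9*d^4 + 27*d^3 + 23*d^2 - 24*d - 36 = (d - 1)*(d^4 + 10*d^3 + 37*d^2 + 60*d + 36) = (d - 1)*(d + 2)*(d^3 + 8*d^2 + 21*d + 18) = (d - 1)*(d + 2)*(d + 3)*(d^2 + 5*d + 6) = (d - 1)*(d + 2)*(d + 3)^2*(d + 2)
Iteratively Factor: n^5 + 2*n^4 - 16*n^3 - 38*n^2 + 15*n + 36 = (n + 3)*(n^4 - n^3 - 13*n^2 + n + 12) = (n + 1)*(n + 3)*(n^3 - 2*n^2 - 11*n + 12) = (n - 1)*(n + 1)*(n + 3)*(n^2 - n - 12) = (n - 4)*(n - 1)*(n + 1)*(n + 3)*(n + 3)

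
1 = 1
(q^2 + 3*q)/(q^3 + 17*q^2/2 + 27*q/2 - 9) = 2*q/(2*q^2 + 11*q - 6)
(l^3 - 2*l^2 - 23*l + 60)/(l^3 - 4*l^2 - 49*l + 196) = (l^2 + 2*l - 15)/(l^2 - 49)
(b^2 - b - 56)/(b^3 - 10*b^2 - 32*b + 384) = (b + 7)/(b^2 - 2*b - 48)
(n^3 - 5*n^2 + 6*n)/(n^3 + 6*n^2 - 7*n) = (n^2 - 5*n + 6)/(n^2 + 6*n - 7)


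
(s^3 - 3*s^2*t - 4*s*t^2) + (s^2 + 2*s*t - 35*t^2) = s^3 - 3*s^2*t + s^2 - 4*s*t^2 + 2*s*t - 35*t^2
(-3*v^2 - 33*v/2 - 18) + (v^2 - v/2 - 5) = -2*v^2 - 17*v - 23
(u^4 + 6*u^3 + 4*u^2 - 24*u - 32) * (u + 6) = u^5 + 12*u^4 + 40*u^3 - 176*u - 192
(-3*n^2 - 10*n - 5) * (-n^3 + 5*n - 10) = 3*n^5 + 10*n^4 - 10*n^3 - 20*n^2 + 75*n + 50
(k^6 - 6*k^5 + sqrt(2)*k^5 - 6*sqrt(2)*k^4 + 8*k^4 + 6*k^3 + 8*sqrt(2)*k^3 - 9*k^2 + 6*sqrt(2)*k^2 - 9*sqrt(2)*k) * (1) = k^6 - 6*k^5 + sqrt(2)*k^5 - 6*sqrt(2)*k^4 + 8*k^4 + 6*k^3 + 8*sqrt(2)*k^3 - 9*k^2 + 6*sqrt(2)*k^2 - 9*sqrt(2)*k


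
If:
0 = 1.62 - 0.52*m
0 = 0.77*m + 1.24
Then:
No Solution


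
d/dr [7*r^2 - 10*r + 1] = 14*r - 10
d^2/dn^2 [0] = 0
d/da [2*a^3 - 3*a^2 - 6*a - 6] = 6*a^2 - 6*a - 6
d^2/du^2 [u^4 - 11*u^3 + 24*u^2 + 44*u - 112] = 12*u^2 - 66*u + 48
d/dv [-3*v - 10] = -3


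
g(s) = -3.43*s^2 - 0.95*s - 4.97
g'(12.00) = -83.27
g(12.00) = -510.29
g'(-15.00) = 101.95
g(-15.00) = -762.47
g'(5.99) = -42.04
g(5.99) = -133.73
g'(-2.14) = 13.73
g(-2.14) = -18.65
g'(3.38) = -24.14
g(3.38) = -47.37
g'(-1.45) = 9.00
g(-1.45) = -10.80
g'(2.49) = -18.03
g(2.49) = -28.60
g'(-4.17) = 27.66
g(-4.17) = -60.65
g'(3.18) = -22.76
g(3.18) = -42.68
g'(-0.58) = 3.03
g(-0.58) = -5.57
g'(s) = -6.86*s - 0.95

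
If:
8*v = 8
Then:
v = 1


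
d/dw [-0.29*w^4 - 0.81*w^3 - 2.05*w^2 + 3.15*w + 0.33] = -1.16*w^3 - 2.43*w^2 - 4.1*w + 3.15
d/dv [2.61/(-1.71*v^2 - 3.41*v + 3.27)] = (8.9262*v + 8.9001)/(1.71*v^2 + 3.41*v - 3.27)^2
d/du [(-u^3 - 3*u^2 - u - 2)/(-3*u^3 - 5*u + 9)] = (-9*u^4 + 4*u^3 - 30*u^2 - 54*u - 19)/(9*u^6 + 30*u^4 - 54*u^3 + 25*u^2 - 90*u + 81)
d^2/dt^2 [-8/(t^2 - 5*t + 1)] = 16*(t^2 - 5*t - (2*t - 5)^2 + 1)/(t^2 - 5*t + 1)^3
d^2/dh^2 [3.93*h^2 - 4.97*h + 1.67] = 7.86000000000000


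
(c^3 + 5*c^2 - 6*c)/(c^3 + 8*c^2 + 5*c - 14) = c*(c + 6)/(c^2 + 9*c + 14)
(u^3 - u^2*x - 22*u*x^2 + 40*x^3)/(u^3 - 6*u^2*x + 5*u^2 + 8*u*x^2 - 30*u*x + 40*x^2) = (u + 5*x)/(u + 5)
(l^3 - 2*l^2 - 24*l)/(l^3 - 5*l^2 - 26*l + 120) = l*(l + 4)/(l^2 + l - 20)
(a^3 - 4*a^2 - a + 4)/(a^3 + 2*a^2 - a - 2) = (a - 4)/(a + 2)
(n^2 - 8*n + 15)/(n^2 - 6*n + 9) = (n - 5)/(n - 3)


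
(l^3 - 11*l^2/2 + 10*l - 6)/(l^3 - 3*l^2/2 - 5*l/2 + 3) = (2*l^2 - 7*l + 6)/(2*l^2 + l - 3)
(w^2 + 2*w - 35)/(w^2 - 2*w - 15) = (w + 7)/(w + 3)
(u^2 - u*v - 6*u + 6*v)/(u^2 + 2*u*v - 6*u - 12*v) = (u - v)/(u + 2*v)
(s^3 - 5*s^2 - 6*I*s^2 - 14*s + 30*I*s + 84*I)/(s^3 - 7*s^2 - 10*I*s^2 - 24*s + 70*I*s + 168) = (s + 2)/(s - 4*I)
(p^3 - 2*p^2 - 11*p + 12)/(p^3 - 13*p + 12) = (p^2 - p - 12)/(p^2 + p - 12)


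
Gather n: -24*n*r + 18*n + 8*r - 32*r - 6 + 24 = n*(18 - 24*r) - 24*r + 18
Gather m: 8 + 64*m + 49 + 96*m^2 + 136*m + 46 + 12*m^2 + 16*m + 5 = 108*m^2 + 216*m + 108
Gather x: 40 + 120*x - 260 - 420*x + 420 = 200 - 300*x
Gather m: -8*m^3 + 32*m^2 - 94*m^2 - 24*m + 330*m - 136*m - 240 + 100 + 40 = -8*m^3 - 62*m^2 + 170*m - 100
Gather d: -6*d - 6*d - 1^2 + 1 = -12*d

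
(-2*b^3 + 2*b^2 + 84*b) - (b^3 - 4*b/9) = -3*b^3 + 2*b^2 + 760*b/9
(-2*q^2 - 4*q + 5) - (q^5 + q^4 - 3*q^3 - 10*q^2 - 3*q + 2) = -q^5 - q^4 + 3*q^3 + 8*q^2 - q + 3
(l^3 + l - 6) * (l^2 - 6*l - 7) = l^5 - 6*l^4 - 6*l^3 - 12*l^2 + 29*l + 42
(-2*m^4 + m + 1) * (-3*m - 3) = 6*m^5 + 6*m^4 - 3*m^2 - 6*m - 3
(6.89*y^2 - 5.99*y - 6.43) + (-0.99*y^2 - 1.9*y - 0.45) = 5.9*y^2 - 7.89*y - 6.88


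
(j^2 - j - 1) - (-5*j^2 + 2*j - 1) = 6*j^2 - 3*j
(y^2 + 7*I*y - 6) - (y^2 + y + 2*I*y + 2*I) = -y + 5*I*y - 6 - 2*I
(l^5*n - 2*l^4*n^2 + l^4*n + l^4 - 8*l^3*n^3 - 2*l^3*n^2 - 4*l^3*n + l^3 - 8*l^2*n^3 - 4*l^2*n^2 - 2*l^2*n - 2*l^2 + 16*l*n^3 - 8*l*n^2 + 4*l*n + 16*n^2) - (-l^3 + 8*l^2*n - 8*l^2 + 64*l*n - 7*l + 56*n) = l^5*n - 2*l^4*n^2 + l^4*n + l^4 - 8*l^3*n^3 - 2*l^3*n^2 - 4*l^3*n + 2*l^3 - 8*l^2*n^3 - 4*l^2*n^2 - 10*l^2*n + 6*l^2 + 16*l*n^3 - 8*l*n^2 - 60*l*n + 7*l + 16*n^2 - 56*n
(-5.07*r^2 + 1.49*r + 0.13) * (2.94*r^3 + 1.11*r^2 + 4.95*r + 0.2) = -14.9058*r^5 - 1.2471*r^4 - 23.0604*r^3 + 6.5058*r^2 + 0.9415*r + 0.026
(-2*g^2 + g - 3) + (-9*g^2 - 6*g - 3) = -11*g^2 - 5*g - 6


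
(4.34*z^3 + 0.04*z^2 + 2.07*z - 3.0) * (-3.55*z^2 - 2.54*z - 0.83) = -15.407*z^5 - 11.1656*z^4 - 11.0523*z^3 + 5.359*z^2 + 5.9019*z + 2.49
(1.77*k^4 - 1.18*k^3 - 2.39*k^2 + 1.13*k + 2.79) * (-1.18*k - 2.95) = -2.0886*k^5 - 3.8291*k^4 + 6.3012*k^3 + 5.7171*k^2 - 6.6257*k - 8.2305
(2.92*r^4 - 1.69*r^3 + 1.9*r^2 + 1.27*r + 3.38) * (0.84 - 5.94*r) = -17.3448*r^5 + 12.4914*r^4 - 12.7056*r^3 - 5.9478*r^2 - 19.0104*r + 2.8392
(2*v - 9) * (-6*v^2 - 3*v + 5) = -12*v^3 + 48*v^2 + 37*v - 45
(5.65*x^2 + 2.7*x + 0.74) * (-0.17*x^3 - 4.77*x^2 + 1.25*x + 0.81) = -0.9605*x^5 - 27.4095*x^4 - 5.9423*x^3 + 4.4217*x^2 + 3.112*x + 0.5994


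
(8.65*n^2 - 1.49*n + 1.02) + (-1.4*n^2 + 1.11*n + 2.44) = 7.25*n^2 - 0.38*n + 3.46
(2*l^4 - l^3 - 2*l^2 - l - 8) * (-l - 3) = -2*l^5 - 5*l^4 + 5*l^3 + 7*l^2 + 11*l + 24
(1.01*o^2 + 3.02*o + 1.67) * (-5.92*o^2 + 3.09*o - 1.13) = -5.9792*o^4 - 14.7575*o^3 - 1.6959*o^2 + 1.7477*o - 1.8871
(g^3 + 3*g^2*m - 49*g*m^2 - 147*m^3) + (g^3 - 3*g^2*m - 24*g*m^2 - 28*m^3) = 2*g^3 - 73*g*m^2 - 175*m^3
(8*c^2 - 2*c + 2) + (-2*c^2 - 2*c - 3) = 6*c^2 - 4*c - 1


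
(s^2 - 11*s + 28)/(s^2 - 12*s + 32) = (s - 7)/(s - 8)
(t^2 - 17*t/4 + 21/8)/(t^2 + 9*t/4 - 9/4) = (t - 7/2)/(t + 3)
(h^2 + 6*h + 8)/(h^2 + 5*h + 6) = (h + 4)/(h + 3)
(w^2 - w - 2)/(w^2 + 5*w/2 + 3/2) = 2*(w - 2)/(2*w + 3)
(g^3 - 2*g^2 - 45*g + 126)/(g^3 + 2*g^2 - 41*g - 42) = (g - 3)/(g + 1)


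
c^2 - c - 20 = (c - 5)*(c + 4)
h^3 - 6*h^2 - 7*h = h*(h - 7)*(h + 1)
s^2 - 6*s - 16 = (s - 8)*(s + 2)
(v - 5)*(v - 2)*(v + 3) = v^3 - 4*v^2 - 11*v + 30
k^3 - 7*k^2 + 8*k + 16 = (k - 4)^2*(k + 1)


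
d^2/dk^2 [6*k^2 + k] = 12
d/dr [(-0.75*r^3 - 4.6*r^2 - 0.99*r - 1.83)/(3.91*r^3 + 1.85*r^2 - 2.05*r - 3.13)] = (16.5985*r^4 + 10.8168*r^3 + 39.7699*r^2 + 35.567*r - 0.6528)/(15.2881*r^6 + 14.467*r^5 - 12.6085*r^4 - 32.0616*r^3 - 7.3785*r^2 + 12.833*r + 9.7969)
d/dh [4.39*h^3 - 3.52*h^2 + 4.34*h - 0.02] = 13.17*h^2 - 7.04*h + 4.34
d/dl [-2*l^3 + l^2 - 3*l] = -6*l^2 + 2*l - 3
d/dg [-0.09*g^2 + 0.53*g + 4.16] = 0.53 - 0.18*g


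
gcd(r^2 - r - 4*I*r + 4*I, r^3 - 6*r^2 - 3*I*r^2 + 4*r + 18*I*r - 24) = r - 4*I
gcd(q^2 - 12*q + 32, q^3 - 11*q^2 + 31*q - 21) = 1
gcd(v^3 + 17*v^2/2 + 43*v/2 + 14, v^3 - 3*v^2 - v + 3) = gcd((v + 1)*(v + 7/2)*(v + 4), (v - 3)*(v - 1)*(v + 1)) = v + 1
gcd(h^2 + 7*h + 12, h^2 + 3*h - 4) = h + 4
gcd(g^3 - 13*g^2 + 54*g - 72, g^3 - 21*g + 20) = g - 4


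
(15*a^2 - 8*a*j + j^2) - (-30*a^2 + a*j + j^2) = 45*a^2 - 9*a*j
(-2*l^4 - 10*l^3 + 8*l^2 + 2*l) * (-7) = 14*l^4 + 70*l^3 - 56*l^2 - 14*l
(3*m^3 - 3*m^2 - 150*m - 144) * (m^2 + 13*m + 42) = 3*m^5 + 36*m^4 - 63*m^3 - 2220*m^2 - 8172*m - 6048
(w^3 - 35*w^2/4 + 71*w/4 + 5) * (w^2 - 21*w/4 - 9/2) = w^5 - 14*w^4 + 947*w^3/16 - 781*w^2/16 - 849*w/8 - 45/2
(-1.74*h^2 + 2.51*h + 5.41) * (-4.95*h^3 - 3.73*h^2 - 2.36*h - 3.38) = 8.613*h^5 - 5.9343*h^4 - 32.0354*h^3 - 20.2217*h^2 - 21.2514*h - 18.2858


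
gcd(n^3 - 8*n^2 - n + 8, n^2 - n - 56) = n - 8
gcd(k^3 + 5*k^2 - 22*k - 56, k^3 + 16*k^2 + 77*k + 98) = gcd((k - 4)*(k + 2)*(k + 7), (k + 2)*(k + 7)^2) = k^2 + 9*k + 14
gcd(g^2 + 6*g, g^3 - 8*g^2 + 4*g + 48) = 1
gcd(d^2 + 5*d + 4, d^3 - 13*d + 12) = d + 4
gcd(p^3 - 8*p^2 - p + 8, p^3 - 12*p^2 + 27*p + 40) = p^2 - 7*p - 8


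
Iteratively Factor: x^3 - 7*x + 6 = (x - 2)*(x^2 + 2*x - 3) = (x - 2)*(x - 1)*(x + 3)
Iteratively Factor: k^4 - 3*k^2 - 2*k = (k + 1)*(k^3 - k^2 - 2*k) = k*(k + 1)*(k^2 - k - 2) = k*(k - 2)*(k + 1)*(k + 1)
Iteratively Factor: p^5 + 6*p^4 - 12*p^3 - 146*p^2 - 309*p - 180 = (p - 5)*(p^4 + 11*p^3 + 43*p^2 + 69*p + 36) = (p - 5)*(p + 1)*(p^3 + 10*p^2 + 33*p + 36) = (p - 5)*(p + 1)*(p + 3)*(p^2 + 7*p + 12) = (p - 5)*(p + 1)*(p + 3)^2*(p + 4)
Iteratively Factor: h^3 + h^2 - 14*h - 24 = (h + 2)*(h^2 - h - 12) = (h - 4)*(h + 2)*(h + 3)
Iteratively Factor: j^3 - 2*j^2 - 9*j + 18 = (j - 3)*(j^2 + j - 6) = (j - 3)*(j + 3)*(j - 2)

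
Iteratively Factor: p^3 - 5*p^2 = (p)*(p^2 - 5*p) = p^2*(p - 5)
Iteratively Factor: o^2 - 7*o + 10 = (o - 5)*(o - 2)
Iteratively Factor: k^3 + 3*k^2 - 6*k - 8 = (k + 1)*(k^2 + 2*k - 8) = (k - 2)*(k + 1)*(k + 4)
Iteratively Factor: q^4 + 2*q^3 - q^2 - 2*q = (q + 1)*(q^3 + q^2 - 2*q) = (q - 1)*(q + 1)*(q^2 + 2*q) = q*(q - 1)*(q + 1)*(q + 2)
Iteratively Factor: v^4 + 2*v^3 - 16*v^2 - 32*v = (v + 2)*(v^3 - 16*v) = (v - 4)*(v + 2)*(v^2 + 4*v) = (v - 4)*(v + 2)*(v + 4)*(v)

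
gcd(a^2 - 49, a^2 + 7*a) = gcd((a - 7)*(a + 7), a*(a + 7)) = a + 7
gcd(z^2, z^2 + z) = z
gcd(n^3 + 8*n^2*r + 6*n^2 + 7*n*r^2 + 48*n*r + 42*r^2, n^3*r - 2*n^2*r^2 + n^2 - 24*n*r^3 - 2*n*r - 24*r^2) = 1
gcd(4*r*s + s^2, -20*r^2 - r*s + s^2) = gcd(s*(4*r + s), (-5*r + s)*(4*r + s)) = 4*r + s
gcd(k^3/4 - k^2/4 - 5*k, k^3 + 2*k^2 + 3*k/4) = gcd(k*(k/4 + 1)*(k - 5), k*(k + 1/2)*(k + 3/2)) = k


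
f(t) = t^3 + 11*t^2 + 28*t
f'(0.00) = 28.00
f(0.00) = 0.00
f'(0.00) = 28.00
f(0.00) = 0.00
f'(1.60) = 70.88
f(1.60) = 77.06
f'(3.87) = 158.07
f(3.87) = 331.07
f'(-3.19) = -11.65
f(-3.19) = -9.84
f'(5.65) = 248.07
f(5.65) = 689.71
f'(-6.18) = 6.62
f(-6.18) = 11.05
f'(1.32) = 62.27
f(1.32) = 58.43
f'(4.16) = 171.44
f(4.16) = 378.83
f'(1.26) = 60.48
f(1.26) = 54.74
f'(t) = 3*t^2 + 22*t + 28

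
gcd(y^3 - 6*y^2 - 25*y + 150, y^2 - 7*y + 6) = y - 6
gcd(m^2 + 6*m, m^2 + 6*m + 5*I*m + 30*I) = m + 6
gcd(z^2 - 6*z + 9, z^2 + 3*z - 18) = z - 3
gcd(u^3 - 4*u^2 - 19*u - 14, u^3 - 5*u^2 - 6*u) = u + 1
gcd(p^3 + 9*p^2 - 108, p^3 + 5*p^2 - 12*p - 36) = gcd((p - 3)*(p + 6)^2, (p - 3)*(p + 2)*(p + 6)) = p^2 + 3*p - 18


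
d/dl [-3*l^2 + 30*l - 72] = 30 - 6*l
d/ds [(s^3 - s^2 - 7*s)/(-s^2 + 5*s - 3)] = (-s^4 + 10*s^3 - 21*s^2 + 6*s + 21)/(s^4 - 10*s^3 + 31*s^2 - 30*s + 9)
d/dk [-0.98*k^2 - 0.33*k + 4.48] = -1.96*k - 0.33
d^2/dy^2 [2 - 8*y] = 0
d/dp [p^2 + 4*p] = 2*p + 4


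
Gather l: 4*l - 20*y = 4*l - 20*y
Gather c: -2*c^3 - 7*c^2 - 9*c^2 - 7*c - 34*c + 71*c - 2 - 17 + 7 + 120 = -2*c^3 - 16*c^2 + 30*c + 108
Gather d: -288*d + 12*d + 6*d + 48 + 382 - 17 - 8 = 405 - 270*d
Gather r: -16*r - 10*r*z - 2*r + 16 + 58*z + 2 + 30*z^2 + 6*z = r*(-10*z - 18) + 30*z^2 + 64*z + 18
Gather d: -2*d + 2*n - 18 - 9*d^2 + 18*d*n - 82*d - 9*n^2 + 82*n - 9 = -9*d^2 + d*(18*n - 84) - 9*n^2 + 84*n - 27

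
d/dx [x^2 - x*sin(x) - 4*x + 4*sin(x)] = -x*cos(x) + 2*x - sin(x) + 4*cos(x) - 4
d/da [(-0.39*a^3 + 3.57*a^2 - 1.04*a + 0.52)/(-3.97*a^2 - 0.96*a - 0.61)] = (1.5483*a^4 + 0.748799999999999*a^3 - 6.8423*a^2 - 0.226599999999999*a + 1.1336)/(15.7609*a^4 + 7.6224*a^3 + 5.765*a^2 + 1.1712*a + 0.3721)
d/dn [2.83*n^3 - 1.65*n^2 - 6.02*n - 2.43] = 8.49*n^2 - 3.3*n - 6.02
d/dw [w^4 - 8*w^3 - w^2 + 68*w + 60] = 4*w^3 - 24*w^2 - 2*w + 68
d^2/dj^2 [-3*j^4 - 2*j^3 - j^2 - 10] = -36*j^2 - 12*j - 2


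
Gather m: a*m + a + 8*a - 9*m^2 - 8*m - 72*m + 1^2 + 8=9*a - 9*m^2 + m*(a - 80) + 9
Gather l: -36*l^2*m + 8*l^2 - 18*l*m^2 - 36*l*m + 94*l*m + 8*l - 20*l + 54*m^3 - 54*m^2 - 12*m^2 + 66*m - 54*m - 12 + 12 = l^2*(8 - 36*m) + l*(-18*m^2 + 58*m - 12) + 54*m^3 - 66*m^2 + 12*m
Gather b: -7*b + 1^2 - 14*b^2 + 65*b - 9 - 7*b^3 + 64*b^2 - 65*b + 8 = -7*b^3 + 50*b^2 - 7*b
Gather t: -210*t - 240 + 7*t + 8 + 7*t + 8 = -196*t - 224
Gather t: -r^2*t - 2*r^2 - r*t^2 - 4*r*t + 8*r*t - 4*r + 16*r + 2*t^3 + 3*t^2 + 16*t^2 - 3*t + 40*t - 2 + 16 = -2*r^2 + 12*r + 2*t^3 + t^2*(19 - r) + t*(-r^2 + 4*r + 37) + 14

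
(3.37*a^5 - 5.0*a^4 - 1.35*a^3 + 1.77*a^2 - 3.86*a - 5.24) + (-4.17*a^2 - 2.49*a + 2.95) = 3.37*a^5 - 5.0*a^4 - 1.35*a^3 - 2.4*a^2 - 6.35*a - 2.29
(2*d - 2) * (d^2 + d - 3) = 2*d^3 - 8*d + 6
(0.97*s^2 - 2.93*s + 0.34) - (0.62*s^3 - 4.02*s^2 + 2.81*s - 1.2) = -0.62*s^3 + 4.99*s^2 - 5.74*s + 1.54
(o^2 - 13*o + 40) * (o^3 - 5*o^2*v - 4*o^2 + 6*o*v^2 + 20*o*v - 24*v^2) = o^5 - 5*o^4*v - 17*o^4 + 6*o^3*v^2 + 85*o^3*v + 92*o^3 - 102*o^2*v^2 - 460*o^2*v - 160*o^2 + 552*o*v^2 + 800*o*v - 960*v^2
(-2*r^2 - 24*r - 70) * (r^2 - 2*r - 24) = -2*r^4 - 20*r^3 + 26*r^2 + 716*r + 1680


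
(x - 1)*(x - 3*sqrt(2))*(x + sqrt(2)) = x^3 - 2*sqrt(2)*x^2 - x^2 - 6*x + 2*sqrt(2)*x + 6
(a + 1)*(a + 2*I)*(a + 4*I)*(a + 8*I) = a^4 + a^3 + 14*I*a^3 - 56*a^2 + 14*I*a^2 - 56*a - 64*I*a - 64*I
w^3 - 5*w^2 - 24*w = w*(w - 8)*(w + 3)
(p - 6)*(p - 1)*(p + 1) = p^3 - 6*p^2 - p + 6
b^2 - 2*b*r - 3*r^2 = (b - 3*r)*(b + r)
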